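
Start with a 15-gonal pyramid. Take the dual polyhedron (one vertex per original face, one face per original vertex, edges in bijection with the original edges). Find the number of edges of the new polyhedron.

The base solid has V = 16, E = 30, F = 16.
The dual swaps V and F and preserves E: V′ = F = 16, E′ = E = 30, F′ = V = 16.

30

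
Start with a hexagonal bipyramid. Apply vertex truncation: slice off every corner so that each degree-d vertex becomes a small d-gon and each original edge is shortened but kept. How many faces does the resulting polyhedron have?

The base solid has V = 8, E = 18, F = 12.
Truncation replaces each original edge-end by a new vertex, so V′ = 2E = 36.
Each original edge survives, and each old vertex of degree d contributes d new edges; summing degrees gives Σd = 2E, so E′ = E + 2E = 3E = 54.
Each original face survives and each original vertex becomes one new face: F′ = F + V = 20.

20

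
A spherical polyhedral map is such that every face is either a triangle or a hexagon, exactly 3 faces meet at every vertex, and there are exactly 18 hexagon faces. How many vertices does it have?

40

Let x be the number of triangles; then F = 18 + x.
Edge–face incidences: 2E = 6·18 + 3·x = 108 + 3x.
Every vertex has degree 3, so 3V = 2E.
Euler: V − E + F = 2 ⇒ (2E)/3 − E + (18 + x) = 2.
Multiply by 6: 2·(2E) − 3·(2E) + 6·(18 + x) = 12, i.e. 108 + 6x − (108 + 3x) = 12.
Collecting terms: 3x = 12, so x = 4.
Then 2E = 108 + 3·4 = 120, so E = 60, V = 2E/3 = 40, F = 18 + 4 = 22.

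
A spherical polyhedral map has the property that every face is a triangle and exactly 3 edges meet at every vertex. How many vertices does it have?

Each face has 3 edges and each edge borders two faces, so 2E = 3F.
Each vertex has degree 3, so 3V = 2E and hence V = 3F/3.
Euler: V − E + F = 2 ⇒ (3F/3) − (3F/2) + F = 2.
Multiply by 6: (6 − 9 + 6)F = 12, i.e. 3F = 12.
So F = 4, E = 3·4/2 = 6, V = 3·4/3 = 4.

4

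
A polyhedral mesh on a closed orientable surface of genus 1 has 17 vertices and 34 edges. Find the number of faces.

For a closed orientable surface of genus 1, χ = 2 − 2·1 = 0.
F = 0 − V + E = 0 − 17 + 34 = 17.

17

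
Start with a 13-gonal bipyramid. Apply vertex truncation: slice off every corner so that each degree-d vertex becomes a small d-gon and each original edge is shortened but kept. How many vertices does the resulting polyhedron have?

The base solid has V = 15, E = 39, F = 26.
Truncation replaces each original edge-end by a new vertex, so V′ = 2E = 78.
Each original edge survives, and each old vertex of degree d contributes d new edges; summing degrees gives Σd = 2E, so E′ = E + 2E = 3E = 117.
Each original face survives and each original vertex becomes one new face: F′ = F + V = 41.

78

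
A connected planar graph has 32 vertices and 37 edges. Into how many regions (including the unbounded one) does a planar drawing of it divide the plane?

7

Euler's formula for a connected plane graph: V − E + F = 2, so F = 2 − 32 + 37 = 7.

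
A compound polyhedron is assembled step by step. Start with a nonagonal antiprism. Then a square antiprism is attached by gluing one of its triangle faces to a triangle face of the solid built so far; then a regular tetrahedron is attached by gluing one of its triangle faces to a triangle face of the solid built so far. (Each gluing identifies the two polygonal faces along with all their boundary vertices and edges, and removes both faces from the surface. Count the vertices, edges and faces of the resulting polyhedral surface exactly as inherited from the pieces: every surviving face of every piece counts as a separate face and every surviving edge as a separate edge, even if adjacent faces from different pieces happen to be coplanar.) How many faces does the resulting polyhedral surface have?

A nonagonal antiprism: V=18, E=36, F=20.
Attach a square antiprism (V=8, E=16, F=10) along a 3-gon: merge 3 vertices and 3 edges, delete both glued faces → V=23, E=49, F=28.
Attach a regular tetrahedron (V=4, E=6, F=4) along a 3-gon: merge 3 vertices and 3 edges, delete both glued faces → V=24, E=52, F=30.
Check: V − E + F = 24 − 52 + 30 = 2.

30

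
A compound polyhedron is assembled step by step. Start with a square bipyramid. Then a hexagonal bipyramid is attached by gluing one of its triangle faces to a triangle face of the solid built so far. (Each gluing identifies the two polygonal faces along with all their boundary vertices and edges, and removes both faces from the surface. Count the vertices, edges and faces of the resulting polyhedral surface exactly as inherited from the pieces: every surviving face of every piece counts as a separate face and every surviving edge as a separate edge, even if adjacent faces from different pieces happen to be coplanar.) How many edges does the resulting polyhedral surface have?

27

A square bipyramid: V=6, E=12, F=8.
Attach a hexagonal bipyramid (V=8, E=18, F=12) along a 3-gon: merge 3 vertices and 3 edges, delete both glued faces → V=11, E=27, F=18.
Check: V − E + F = 11 − 27 + 18 = 2.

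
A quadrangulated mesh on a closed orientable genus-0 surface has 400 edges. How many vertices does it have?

202

χ = 2 − 2·0 = 2, and every face is a square so 4F = 2E.
F = 2E/4 = 200. Then V = 2 + E − F = 2 + 400 − 200 = 202.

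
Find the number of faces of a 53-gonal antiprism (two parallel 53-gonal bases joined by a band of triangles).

An antiprism on an n-gon has two n-gon caps and 2n triangles: V = 2·53 = 106, E = 4·53 = 212, F = 2·53 + 2 = 108.

108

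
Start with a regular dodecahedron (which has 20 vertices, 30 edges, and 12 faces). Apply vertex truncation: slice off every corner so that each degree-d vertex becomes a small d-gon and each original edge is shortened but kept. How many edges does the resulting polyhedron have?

90

Truncation replaces each original edge-end by a new vertex, so V′ = 2E = 60.
Each original edge survives, and each old vertex of degree d contributes d new edges; summing degrees gives Σd = 2E, so E′ = E + 2E = 3E = 90.
Each original face survives and each original vertex becomes one new face: F′ = F + V = 32.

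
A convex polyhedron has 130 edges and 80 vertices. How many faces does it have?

52

Here V − E + F = 2.
F = 2 − V + E = 2 − 80 + 130 = 52.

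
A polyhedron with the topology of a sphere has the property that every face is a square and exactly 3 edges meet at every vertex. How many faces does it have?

Each face has 4 edges and each edge borders two faces, so 2E = 4F.
Each vertex has degree 3, so 3V = 2E and hence V = 4F/3.
Euler: V − E + F = 2 ⇒ (4F/3) − (4F/2) + F = 2.
Multiply by 6: (8 − 12 + 6)F = 12, i.e. 2F = 12.
So F = 6, E = 4·6/2 = 12, V = 4·6/3 = 8.

6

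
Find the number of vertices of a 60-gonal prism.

A prism on an n-gon has two n-gon bases and n rectangular sides: V = 2·60 = 120, E = 3·60 = 180, F = 60 + 2 = 62.

120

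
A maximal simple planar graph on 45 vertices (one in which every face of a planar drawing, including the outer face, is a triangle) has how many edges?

In a plane triangulation 3F = 2E and V − E + F = 2, so E = 3V − 6 = 3·45 − 6 = 129.

129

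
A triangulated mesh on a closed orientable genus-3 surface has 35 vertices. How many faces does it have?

78

χ = 2 − 2·3 = -4, and every face is a triangle so 3F = 2E.
V − E + F = -4 with E = 3F/2 gives 35 − (3/2 − 1)·F = -4, so F = 78 and E = 117.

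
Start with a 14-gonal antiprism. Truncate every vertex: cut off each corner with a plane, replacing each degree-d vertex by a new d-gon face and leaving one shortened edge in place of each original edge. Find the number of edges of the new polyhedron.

The base solid has V = 28, E = 56, F = 30.
Truncation replaces each original edge-end by a new vertex, so V′ = 2E = 112.
Each original edge survives, and each old vertex of degree d contributes d new edges; summing degrees gives Σd = 2E, so E′ = E + 2E = 3E = 168.
Each original face survives and each original vertex becomes one new face: F′ = F + V = 58.

168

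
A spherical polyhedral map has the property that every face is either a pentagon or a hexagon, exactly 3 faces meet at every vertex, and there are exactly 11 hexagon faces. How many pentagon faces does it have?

12

Let x be the number of pentagons; then F = 11 + x.
Edge–face incidences: 2E = 6·11 + 5·x = 66 + 5x.
Every vertex has degree 3, so 3V = 2E.
Euler: V − E + F = 2 ⇒ (2E)/3 − E + (11 + x) = 2.
Multiply by 6: 2·(2E) − 3·(2E) + 6·(11 + x) = 12, i.e. 66 + 6x − (66 + 5x) = 12.
Collecting terms: x = 12.
Then 2E = 66 + 5·12 = 126, so E = 63, V = 2E/3 = 42, F = 11 + 12 = 23.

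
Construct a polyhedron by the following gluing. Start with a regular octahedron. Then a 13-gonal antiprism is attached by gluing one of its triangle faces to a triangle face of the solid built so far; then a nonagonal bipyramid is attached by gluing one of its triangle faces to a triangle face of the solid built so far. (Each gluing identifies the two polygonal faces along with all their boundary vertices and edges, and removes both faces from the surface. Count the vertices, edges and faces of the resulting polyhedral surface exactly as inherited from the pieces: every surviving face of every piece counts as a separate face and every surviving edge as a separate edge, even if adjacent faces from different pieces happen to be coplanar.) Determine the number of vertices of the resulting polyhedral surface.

37

A regular octahedron: V=6, E=12, F=8.
Attach a 13-gonal antiprism (V=26, E=52, F=28) along a 3-gon: merge 3 vertices and 3 edges, delete both glued faces → V=29, E=61, F=34.
Attach a nonagonal bipyramid (V=11, E=27, F=18) along a 3-gon: merge 3 vertices and 3 edges, delete both glued faces → V=37, E=85, F=50.
Check: V − E + F = 37 − 85 + 50 = 2.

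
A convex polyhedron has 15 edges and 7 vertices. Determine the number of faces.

10

Here V − E + F = 2.
F = 2 − V + E = 2 − 7 + 15 = 10.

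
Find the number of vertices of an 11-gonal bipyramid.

13

A bipyramid over an n-gon has 2n triangular faces and n + 2 vertices: V = 11 + 2 = 13, E = 3·11 = 33, F = 2·11 = 22.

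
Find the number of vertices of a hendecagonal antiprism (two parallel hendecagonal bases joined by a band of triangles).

An antiprism on an n-gon has two n-gon caps and 2n triangles: V = 2·11 = 22, E = 4·11 = 44, F = 2·11 + 2 = 24.

22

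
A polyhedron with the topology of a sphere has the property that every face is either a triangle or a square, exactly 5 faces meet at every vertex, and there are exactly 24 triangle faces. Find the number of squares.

2

Let x be the number of squares; then F = 24 + x.
Edge–face incidences: 2E = 3·24 + 4·x = 72 + 4x.
Every vertex has degree 5, so 5V = 2E.
Euler: V − E + F = 2 ⇒ (2E)/5 − E + (24 + x) = 2.
Multiply by 10: 2·(2E) − 5·(2E) + 10·(24 + x) = 20, i.e. 240 + 10x − 3·(72 + 4x) = 20.
Collecting terms: −2x + 24 = 20, so −2x = −4, so x = 2.
Then 2E = 72 + 4·2 = 80, so E = 40, V = 2E/5 = 16, F = 24 + 2 = 26.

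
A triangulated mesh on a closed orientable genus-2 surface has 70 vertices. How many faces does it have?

χ = 2 − 2·2 = -2, and every face is a triangle so 3F = 2E.
V − E + F = -2 with E = 3F/2 gives 70 − (3/2 − 1)·F = -2, so F = 144 and E = 216.

144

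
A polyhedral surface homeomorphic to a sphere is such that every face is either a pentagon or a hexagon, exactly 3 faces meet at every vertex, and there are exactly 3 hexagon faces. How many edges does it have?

39

Let x be the number of pentagons; then F = 3 + x.
Edge–face incidences: 2E = 6·3 + 5·x = 18 + 5x.
Every vertex has degree 3, so 3V = 2E.
Euler: V − E + F = 2 ⇒ (2E)/3 − E + (3 + x) = 2.
Multiply by 6: 2·(2E) − 3·(2E) + 6·(3 + x) = 12, i.e. 18 + 6x − (18 + 5x) = 12.
Collecting terms: x = 12.
Then 2E = 18 + 5·12 = 78, so E = 39, V = 2E/3 = 26, F = 3 + 12 = 15.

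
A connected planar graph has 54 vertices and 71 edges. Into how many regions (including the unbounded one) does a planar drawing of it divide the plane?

19

Euler's formula for a connected plane graph: V − E + F = 2, so F = 2 − 54 + 71 = 19.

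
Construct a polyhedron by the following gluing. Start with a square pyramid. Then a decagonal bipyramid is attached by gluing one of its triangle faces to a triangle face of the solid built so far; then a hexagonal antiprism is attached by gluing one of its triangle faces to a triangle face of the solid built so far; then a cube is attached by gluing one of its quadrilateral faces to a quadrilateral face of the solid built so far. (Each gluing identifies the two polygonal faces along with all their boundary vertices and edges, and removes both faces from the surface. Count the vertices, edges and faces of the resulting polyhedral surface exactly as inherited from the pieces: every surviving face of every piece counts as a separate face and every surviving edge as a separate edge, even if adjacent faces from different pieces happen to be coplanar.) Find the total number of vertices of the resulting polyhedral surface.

A square pyramid: V=5, E=8, F=5.
Attach a decagonal bipyramid (V=12, E=30, F=20) along a 3-gon: merge 3 vertices and 3 edges, delete both glued faces → V=14, E=35, F=23.
Attach a hexagonal antiprism (V=12, E=24, F=14) along a 3-gon: merge 3 vertices and 3 edges, delete both glued faces → V=23, E=56, F=35.
Attach a cube (V=8, E=12, F=6) along a 4-gon: merge 4 vertices and 4 edges, delete both glued faces → V=27, E=64, F=39.
Check: V − E + F = 27 − 64 + 39 = 2.

27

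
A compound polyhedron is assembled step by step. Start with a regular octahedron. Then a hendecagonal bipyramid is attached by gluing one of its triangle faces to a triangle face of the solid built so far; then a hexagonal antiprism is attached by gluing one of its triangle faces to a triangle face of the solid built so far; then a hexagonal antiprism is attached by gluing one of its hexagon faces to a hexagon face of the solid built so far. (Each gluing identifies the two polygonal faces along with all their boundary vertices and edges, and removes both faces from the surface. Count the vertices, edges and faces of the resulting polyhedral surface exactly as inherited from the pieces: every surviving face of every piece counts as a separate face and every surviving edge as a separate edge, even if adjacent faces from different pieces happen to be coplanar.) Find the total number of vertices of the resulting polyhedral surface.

A regular octahedron: V=6, E=12, F=8.
Attach a hendecagonal bipyramid (V=13, E=33, F=22) along a 3-gon: merge 3 vertices and 3 edges, delete both glued faces → V=16, E=42, F=28.
Attach a hexagonal antiprism (V=12, E=24, F=14) along a 3-gon: merge 3 vertices and 3 edges, delete both glued faces → V=25, E=63, F=40.
Attach a hexagonal antiprism (V=12, E=24, F=14) along a 6-gon: merge 6 vertices and 6 edges, delete both glued faces → V=31, E=81, F=52.
Check: V − E + F = 31 − 81 + 52 = 2.

31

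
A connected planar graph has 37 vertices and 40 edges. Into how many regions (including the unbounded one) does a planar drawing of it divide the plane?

5

Euler's formula for a connected plane graph: V − E + F = 2, so F = 2 − 37 + 40 = 5.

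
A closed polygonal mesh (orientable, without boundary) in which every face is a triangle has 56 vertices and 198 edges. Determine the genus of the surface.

6

Every face is a triangle and each edge borders two faces, so 3F = 2·198, giving F = 132.
χ = V − E + F = 56 − 198 + 132 = -10.
For a closed orientable surface χ = 2 − 2g, so g = (2 − (-10))/2 = 6.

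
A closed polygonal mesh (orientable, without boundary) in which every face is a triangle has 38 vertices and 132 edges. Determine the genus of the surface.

Every face is a triangle and each edge borders two faces, so 3F = 2·132, giving F = 88.
χ = V − E + F = 38 − 132 + 88 = -6.
For a closed orientable surface χ = 2 − 2g, so g = (2 − (-6))/2 = 4.

4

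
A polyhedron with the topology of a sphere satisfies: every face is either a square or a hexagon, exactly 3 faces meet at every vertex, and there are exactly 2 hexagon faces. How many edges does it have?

18

Let x be the number of squares; then F = 2 + x.
Edge–face incidences: 2E = 6·2 + 4·x = 12 + 4x.
Every vertex has degree 3, so 3V = 2E.
Euler: V − E + F = 2 ⇒ (2E)/3 − E + (2 + x) = 2.
Multiply by 6: 2·(2E) − 3·(2E) + 6·(2 + x) = 12, i.e. 12 + 6x − (12 + 4x) = 12.
Collecting terms: 2x = 12, so x = 6.
Then 2E = 12 + 4·6 = 36, so E = 18, V = 2E/3 = 12, F = 2 + 6 = 8.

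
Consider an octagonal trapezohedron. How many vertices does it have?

18

The n-trapezohedron (dual of the n-antiprism) has V = 2·8 + 2 = 18, E = 4·8 = 32, F = 2·8 = 16.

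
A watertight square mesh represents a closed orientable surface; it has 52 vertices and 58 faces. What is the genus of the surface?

Every face is a square, so 2E = 4·58 = 232, giving E = 116.
χ = V − E + F = 52 − 116 + 58 = -6.
For a closed orientable surface χ = 2 − 2g, so g = (2 − (-6))/2 = 4.

4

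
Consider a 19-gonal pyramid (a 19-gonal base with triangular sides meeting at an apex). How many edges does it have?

A pyramid on an n-gon base has one n-gon and n triangles: V = 19 + 1 = 20, E = 2·19 = 38, F = 19 + 1 = 20.

38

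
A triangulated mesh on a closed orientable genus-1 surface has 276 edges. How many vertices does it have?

χ = 2 − 2·1 = 0, and every face is a triangle so 3F = 2E.
F = 2E/3 = 184. Then V = 0 + E − F = 0 + 276 − 184 = 92.

92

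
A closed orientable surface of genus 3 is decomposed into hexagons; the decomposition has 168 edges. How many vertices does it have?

χ = 2 − 2·3 = -4, and every face is a hexagon so 6F = 2E.
F = 2E/6 = 56. Then V = -4 + E − F = -4 + 168 − 56 = 108.

108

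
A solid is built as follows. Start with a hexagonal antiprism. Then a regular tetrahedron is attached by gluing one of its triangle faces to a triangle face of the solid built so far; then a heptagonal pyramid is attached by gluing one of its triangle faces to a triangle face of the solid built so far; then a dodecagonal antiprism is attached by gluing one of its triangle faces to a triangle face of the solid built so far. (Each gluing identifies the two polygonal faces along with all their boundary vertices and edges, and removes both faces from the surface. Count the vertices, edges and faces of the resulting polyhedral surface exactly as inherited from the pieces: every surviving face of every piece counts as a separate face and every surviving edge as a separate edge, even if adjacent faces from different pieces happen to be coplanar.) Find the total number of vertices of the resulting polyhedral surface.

39

A hexagonal antiprism: V=12, E=24, F=14.
Attach a regular tetrahedron (V=4, E=6, F=4) along a 3-gon: merge 3 vertices and 3 edges, delete both glued faces → V=13, E=27, F=16.
Attach a heptagonal pyramid (V=8, E=14, F=8) along a 3-gon: merge 3 vertices and 3 edges, delete both glued faces → V=18, E=38, F=22.
Attach a dodecagonal antiprism (V=24, E=48, F=26) along a 3-gon: merge 3 vertices and 3 edges, delete both glued faces → V=39, E=83, F=46.
Check: V − E + F = 39 − 83 + 46 = 2.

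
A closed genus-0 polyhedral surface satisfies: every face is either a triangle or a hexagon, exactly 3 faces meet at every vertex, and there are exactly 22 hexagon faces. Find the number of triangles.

4

Let x be the number of triangles; then F = 22 + x.
Edge–face incidences: 2E = 6·22 + 3·x = 132 + 3x.
Every vertex has degree 3, so 3V = 2E.
Euler: V − E + F = 2 ⇒ (2E)/3 − E + (22 + x) = 2.
Multiply by 6: 2·(2E) − 3·(2E) + 6·(22 + x) = 12, i.e. 132 + 6x − (132 + 3x) = 12.
Collecting terms: 3x = 12, so x = 4.
Then 2E = 132 + 3·4 = 144, so E = 72, V = 2E/3 = 48, F = 22 + 4 = 26.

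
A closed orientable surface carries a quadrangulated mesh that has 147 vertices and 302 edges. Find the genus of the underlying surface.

Every face is a square and each edge borders two faces, so 4F = 2·302, giving F = 151.
χ = V − E + F = 147 − 302 + 151 = -4.
For a closed orientable surface χ = 2 − 2g, so g = (2 − (-4))/2 = 3.

3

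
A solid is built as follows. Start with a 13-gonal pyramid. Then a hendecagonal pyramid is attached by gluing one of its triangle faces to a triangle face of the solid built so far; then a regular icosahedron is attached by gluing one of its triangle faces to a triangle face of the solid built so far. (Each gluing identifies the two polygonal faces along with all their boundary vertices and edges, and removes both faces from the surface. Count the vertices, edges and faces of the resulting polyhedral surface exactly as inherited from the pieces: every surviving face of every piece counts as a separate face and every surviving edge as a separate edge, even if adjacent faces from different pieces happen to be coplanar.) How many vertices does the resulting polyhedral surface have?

32

A 13-gonal pyramid: V=14, E=26, F=14.
Attach a hendecagonal pyramid (V=12, E=22, F=12) along a 3-gon: merge 3 vertices and 3 edges, delete both glued faces → V=23, E=45, F=24.
Attach a regular icosahedron (V=12, E=30, F=20) along a 3-gon: merge 3 vertices and 3 edges, delete both glued faces → V=32, E=72, F=42.
Check: V − E + F = 32 − 72 + 42 = 2.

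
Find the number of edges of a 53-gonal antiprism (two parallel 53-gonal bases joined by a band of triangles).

212

An antiprism on an n-gon has two n-gon caps and 2n triangles: V = 2·53 = 106, E = 4·53 = 212, F = 2·53 + 2 = 108.
Check: V − E + F = 106 − 212 + 108 = 2.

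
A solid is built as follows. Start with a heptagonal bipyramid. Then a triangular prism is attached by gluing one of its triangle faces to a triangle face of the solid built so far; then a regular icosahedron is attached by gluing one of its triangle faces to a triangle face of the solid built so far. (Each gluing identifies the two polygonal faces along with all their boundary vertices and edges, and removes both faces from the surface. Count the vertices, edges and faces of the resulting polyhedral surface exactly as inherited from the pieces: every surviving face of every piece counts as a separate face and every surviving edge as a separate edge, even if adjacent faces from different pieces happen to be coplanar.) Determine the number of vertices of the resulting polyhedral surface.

A heptagonal bipyramid: V=9, E=21, F=14.
Attach a triangular prism (V=6, E=9, F=5) along a 3-gon: merge 3 vertices and 3 edges, delete both glued faces → V=12, E=27, F=17.
Attach a regular icosahedron (V=12, E=30, F=20) along a 3-gon: merge 3 vertices and 3 edges, delete both glued faces → V=21, E=54, F=35.
Check: V − E + F = 21 − 54 + 35 = 2.

21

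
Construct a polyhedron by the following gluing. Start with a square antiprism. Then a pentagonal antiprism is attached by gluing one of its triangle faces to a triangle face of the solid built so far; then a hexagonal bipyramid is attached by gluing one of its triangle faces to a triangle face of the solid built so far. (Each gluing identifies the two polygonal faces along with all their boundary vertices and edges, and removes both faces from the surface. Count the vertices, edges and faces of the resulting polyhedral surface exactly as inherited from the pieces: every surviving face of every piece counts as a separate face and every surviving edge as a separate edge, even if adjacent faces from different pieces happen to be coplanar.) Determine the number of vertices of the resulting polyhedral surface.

A square antiprism: V=8, E=16, F=10.
Attach a pentagonal antiprism (V=10, E=20, F=12) along a 3-gon: merge 3 vertices and 3 edges, delete both glued faces → V=15, E=33, F=20.
Attach a hexagonal bipyramid (V=8, E=18, F=12) along a 3-gon: merge 3 vertices and 3 edges, delete both glued faces → V=20, E=48, F=30.
Check: V − E + F = 20 − 48 + 30 = 2.

20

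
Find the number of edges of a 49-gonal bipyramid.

147

A bipyramid over an n-gon has 2n triangular faces and n + 2 vertices: V = 49 + 2 = 51, E = 3·49 = 147, F = 2·49 = 98.
Check: V − E + F = 51 − 147 + 98 = 2.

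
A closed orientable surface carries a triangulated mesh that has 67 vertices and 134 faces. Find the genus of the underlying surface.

Every face is a triangle, so 2E = 3·134 = 402, giving E = 201.
χ = V − E + F = 67 − 201 + 134 = 0.
For a closed orientable surface χ = 2 − 2g, so g = (2 − (0))/2 = 1.

1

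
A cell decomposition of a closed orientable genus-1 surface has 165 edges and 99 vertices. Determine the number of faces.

66

For a closed orientable surface of genus 1, χ = 2 − 2·1 = 0.
F = 0 − V + E = 0 − 99 + 165 = 66.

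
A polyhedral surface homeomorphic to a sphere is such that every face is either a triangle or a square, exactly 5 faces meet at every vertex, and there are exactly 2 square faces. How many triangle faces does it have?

24

Let x be the number of triangles; then F = 2 + x.
Edge–face incidences: 2E = 4·2 + 3·x = 8 + 3x.
Every vertex has degree 5, so 5V = 2E.
Euler: V − E + F = 2 ⇒ (2E)/5 − E + (2 + x) = 2.
Multiply by 10: 2·(2E) − 5·(2E) + 10·(2 + x) = 20, i.e. 20 + 10x − 3·(8 + 3x) = 20.
Collecting terms: x − 4 = 20, so x = 24.
Then 2E = 8 + 3·24 = 80, so E = 40, V = 2E/5 = 16, F = 2 + 24 = 26.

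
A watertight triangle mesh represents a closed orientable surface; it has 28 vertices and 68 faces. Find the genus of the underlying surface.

Every face is a triangle, so 2E = 3·68 = 204, giving E = 102.
χ = V − E + F = 28 − 102 + 68 = -6.
For a closed orientable surface χ = 2 − 2g, so g = (2 − (-6))/2 = 4.

4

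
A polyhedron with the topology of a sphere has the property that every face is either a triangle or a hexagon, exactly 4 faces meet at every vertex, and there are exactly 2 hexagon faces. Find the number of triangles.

Let x be the number of triangles; then F = 2 + x.
Edge–face incidences: 2E = 6·2 + 3·x = 12 + 3x.
Every vertex has degree 4, so 4V = 2E.
Euler: V − E + F = 2 ⇒ (2E)/4 − E + (2 + x) = 2.
Multiply by 8: 2·(2E) − 4·(2E) + 8·(2 + x) = 16, i.e. 16 + 8x − 2·(12 + 3x) = 16.
Collecting terms: 2x − 8 = 16, so 2x = 24, so x = 12.
Then 2E = 12 + 3·12 = 48, so E = 24, V = 2E/4 = 12, F = 2 + 12 = 14.

12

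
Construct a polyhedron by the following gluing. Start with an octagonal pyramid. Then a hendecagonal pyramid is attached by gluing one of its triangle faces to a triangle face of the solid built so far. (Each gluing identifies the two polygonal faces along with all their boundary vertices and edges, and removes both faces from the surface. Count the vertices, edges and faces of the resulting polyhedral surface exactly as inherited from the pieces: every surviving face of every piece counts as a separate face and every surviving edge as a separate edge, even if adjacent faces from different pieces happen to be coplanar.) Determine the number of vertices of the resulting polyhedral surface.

An octagonal pyramid: V=9, E=16, F=9.
Attach a hendecagonal pyramid (V=12, E=22, F=12) along a 3-gon: merge 3 vertices and 3 edges, delete both glued faces → V=18, E=35, F=19.
Check: V − E + F = 18 − 35 + 19 = 2.

18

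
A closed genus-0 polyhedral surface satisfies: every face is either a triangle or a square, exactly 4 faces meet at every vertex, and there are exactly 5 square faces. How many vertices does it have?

11

Let x be the number of triangles; then F = 5 + x.
Edge–face incidences: 2E = 4·5 + 3·x = 20 + 3x.
Every vertex has degree 4, so 4V = 2E.
Euler: V − E + F = 2 ⇒ (2E)/4 − E + (5 + x) = 2.
Multiply by 8: 2·(2E) − 4·(2E) + 8·(5 + x) = 16, i.e. 40 + 8x − 2·(20 + 3x) = 16.
Collecting terms: 2x = 16, so x = 8.
Then 2E = 20 + 3·8 = 44, so E = 22, V = 2E/4 = 11, F = 5 + 8 = 13.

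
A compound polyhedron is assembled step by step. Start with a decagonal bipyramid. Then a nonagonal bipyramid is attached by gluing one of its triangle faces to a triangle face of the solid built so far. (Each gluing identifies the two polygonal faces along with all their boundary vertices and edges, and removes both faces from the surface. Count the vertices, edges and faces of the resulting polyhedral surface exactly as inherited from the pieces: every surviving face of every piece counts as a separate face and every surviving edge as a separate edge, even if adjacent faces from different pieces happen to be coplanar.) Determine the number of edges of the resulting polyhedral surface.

A decagonal bipyramid: V=12, E=30, F=20.
Attach a nonagonal bipyramid (V=11, E=27, F=18) along a 3-gon: merge 3 vertices and 3 edges, delete both glued faces → V=20, E=54, F=36.
Check: V − E + F = 20 − 54 + 36 = 2.

54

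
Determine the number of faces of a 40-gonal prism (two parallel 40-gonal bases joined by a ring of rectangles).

42

A prism on an n-gon has two n-gon bases and n rectangular sides: V = 2·40 = 80, E = 3·40 = 120, F = 40 + 2 = 42.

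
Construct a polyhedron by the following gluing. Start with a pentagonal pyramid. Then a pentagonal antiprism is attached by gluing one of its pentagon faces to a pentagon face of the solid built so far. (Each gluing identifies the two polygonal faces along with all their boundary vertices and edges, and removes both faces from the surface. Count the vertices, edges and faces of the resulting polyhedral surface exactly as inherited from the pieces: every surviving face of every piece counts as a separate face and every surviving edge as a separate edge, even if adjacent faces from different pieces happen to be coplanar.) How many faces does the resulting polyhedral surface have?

A pentagonal pyramid: V=6, E=10, F=6.
Attach a pentagonal antiprism (V=10, E=20, F=12) along a 5-gon: merge 5 vertices and 5 edges, delete both glued faces → V=11, E=25, F=16.
Check: V − E + F = 11 − 25 + 16 = 2.

16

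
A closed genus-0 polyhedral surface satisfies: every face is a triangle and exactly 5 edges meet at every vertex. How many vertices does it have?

12

Each face has 3 edges and each edge borders two faces, so 2E = 3F.
Each vertex has degree 5, so 5V = 2E and hence V = 3F/5.
Euler: V − E + F = 2 ⇒ (3F/5) − (3F/2) + F = 2.
Multiply by 10: (6 − 15 + 10)F = 20, i.e. 1F = 20.
So F = 20, E = 3·20/2 = 30, V = 3·20/5 = 12.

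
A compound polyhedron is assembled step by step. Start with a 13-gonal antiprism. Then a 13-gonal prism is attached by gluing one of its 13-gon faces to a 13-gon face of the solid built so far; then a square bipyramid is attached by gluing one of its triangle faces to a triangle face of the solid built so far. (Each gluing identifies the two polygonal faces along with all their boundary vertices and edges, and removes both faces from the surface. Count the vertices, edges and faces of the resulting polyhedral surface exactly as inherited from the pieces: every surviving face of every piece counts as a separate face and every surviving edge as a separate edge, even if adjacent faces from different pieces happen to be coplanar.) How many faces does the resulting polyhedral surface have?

47

A 13-gonal antiprism: V=26, E=52, F=28.
Attach a 13-gonal prism (V=26, E=39, F=15) along a 13-gon: merge 13 vertices and 13 edges, delete both glued faces → V=39, E=78, F=41.
Attach a square bipyramid (V=6, E=12, F=8) along a 3-gon: merge 3 vertices and 3 edges, delete both glued faces → V=42, E=87, F=47.
Check: V − E + F = 42 − 87 + 47 = 2.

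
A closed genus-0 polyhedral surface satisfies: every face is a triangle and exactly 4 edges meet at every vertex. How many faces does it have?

Each face has 3 edges and each edge borders two faces, so 2E = 3F.
Each vertex has degree 4, so 4V = 2E and hence V = 3F/4.
Euler: V − E + F = 2 ⇒ (3F/4) − (3F/2) + F = 2.
Multiply by 8: (6 − 12 + 8)F = 16, i.e. 2F = 16.
So F = 8, E = 3·8/2 = 12, V = 3·8/4 = 6.

8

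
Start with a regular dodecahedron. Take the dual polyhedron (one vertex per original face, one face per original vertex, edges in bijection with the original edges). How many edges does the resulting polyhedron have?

30

The base solid has V = 20, E = 30, F = 12.
The dual swaps V and F and preserves E: V′ = F = 12, E′ = E = 30, F′ = V = 20.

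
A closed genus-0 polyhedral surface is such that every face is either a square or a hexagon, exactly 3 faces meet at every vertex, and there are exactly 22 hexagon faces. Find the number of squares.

6

Let x be the number of squares; then F = 22 + x.
Edge–face incidences: 2E = 6·22 + 4·x = 132 + 4x.
Every vertex has degree 3, so 3V = 2E.
Euler: V − E + F = 2 ⇒ (2E)/3 − E + (22 + x) = 2.
Multiply by 6: 2·(2E) − 3·(2E) + 6·(22 + x) = 12, i.e. 132 + 6x − (132 + 4x) = 12.
Collecting terms: 2x = 12, so x = 6.
Then 2E = 132 + 4·6 = 156, so E = 78, V = 2E/3 = 52, F = 22 + 6 = 28.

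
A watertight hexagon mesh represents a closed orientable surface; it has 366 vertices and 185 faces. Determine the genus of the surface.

Every face is a hexagon, so 2E = 6·185 = 1110, giving E = 555.
χ = V − E + F = 366 − 555 + 185 = -4.
For a closed orientable surface χ = 2 − 2g, so g = (2 − (-4))/2 = 3.

3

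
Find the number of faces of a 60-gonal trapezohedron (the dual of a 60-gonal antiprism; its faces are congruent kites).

The n-trapezohedron (dual of the n-antiprism) has V = 2·60 + 2 = 122, E = 4·60 = 240, F = 2·60 = 120.

120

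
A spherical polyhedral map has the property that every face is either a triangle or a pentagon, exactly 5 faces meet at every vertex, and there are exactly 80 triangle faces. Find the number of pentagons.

Let x be the number of pentagons; then F = 80 + x.
Edge–face incidences: 2E = 3·80 + 5·x = 240 + 5x.
Every vertex has degree 5, so 5V = 2E.
Euler: V − E + F = 2 ⇒ (2E)/5 − E + (80 + x) = 2.
Multiply by 10: 2·(2E) − 5·(2E) + 10·(80 + x) = 20, i.e. 800 + 10x − 3·(240 + 5x) = 20.
Collecting terms: −5x + 80 = 20, so −5x = −60, so x = 12.
Then 2E = 240 + 5·12 = 300, so E = 150, V = 2E/5 = 60, F = 80 + 12 = 92.

12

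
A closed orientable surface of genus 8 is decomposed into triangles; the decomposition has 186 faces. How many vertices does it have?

χ = 2 − 2·8 = -14, and every face is a triangle so 3F = 2E.
E = 3·186/2 = 279. Then V = -14 + E − F = -14 + 279 − 186 = 79.

79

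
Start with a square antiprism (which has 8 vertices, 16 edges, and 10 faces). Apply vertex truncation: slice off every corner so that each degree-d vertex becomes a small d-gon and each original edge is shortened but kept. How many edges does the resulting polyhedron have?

48

Truncation replaces each original edge-end by a new vertex, so V′ = 2E = 32.
Each original edge survives, and each old vertex of degree d contributes d new edges; summing degrees gives Σd = 2E, so E′ = E + 2E = 3E = 48.
Each original face survives and each original vertex becomes one new face: F′ = F + V = 18.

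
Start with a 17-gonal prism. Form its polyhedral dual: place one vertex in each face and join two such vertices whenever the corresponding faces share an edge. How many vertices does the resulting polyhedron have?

The base solid has V = 34, E = 51, F = 19.
The dual swaps V and F and preserves E: V′ = F = 19, E′ = E = 51, F′ = V = 34.

19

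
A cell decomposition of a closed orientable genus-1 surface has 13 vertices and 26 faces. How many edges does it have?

For a closed orientable surface of genus 1, χ = 2 − 2·1 = 0.
E = V + F − (0) = 13 + 26 − (0) = 39.

39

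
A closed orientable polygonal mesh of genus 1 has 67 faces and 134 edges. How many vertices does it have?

67

For a closed orientable surface of genus 1, χ = 2 − 2·1 = 0.
V = 0 + E − F = 0 + 134 − 67 = 67.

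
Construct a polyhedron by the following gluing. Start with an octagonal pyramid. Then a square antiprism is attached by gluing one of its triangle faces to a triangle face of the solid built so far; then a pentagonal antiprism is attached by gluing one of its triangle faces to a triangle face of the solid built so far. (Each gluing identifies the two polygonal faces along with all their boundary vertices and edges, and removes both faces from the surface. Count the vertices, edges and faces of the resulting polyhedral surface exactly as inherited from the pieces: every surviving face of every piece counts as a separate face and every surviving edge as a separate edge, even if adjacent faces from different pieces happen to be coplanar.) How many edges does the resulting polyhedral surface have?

An octagonal pyramid: V=9, E=16, F=9.
Attach a square antiprism (V=8, E=16, F=10) along a 3-gon: merge 3 vertices and 3 edges, delete both glued faces → V=14, E=29, F=17.
Attach a pentagonal antiprism (V=10, E=20, F=12) along a 3-gon: merge 3 vertices and 3 edges, delete both glued faces → V=21, E=46, F=27.
Check: V − E + F = 21 − 46 + 27 = 2.

46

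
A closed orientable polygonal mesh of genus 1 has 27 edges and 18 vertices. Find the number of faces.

For a closed orientable surface of genus 1, χ = 2 − 2·1 = 0.
F = 0 − V + E = 0 − 18 + 27 = 9.

9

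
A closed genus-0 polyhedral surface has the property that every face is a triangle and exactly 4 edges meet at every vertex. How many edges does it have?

12

Each face has 3 edges and each edge borders two faces, so 2E = 3F.
Each vertex has degree 4, so 4V = 2E and hence V = 3F/4.
Euler: V − E + F = 2 ⇒ (3F/4) − (3F/2) + F = 2.
Multiply by 8: (6 − 12 + 8)F = 16, i.e. 2F = 16.
So F = 8, E = 3·8/2 = 12, V = 3·8/4 = 6.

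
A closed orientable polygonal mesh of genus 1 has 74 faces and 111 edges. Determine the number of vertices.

37

For a closed orientable surface of genus 1, χ = 2 − 2·1 = 0.
V = 0 + E − F = 0 + 111 − 74 = 37.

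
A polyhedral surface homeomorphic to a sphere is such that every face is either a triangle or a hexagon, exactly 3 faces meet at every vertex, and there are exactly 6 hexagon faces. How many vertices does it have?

Let x be the number of triangles; then F = 6 + x.
Edge–face incidences: 2E = 6·6 + 3·x = 36 + 3x.
Every vertex has degree 3, so 3V = 2E.
Euler: V − E + F = 2 ⇒ (2E)/3 − E + (6 + x) = 2.
Multiply by 6: 2·(2E) − 3·(2E) + 6·(6 + x) = 12, i.e. 36 + 6x − (36 + 3x) = 12.
Collecting terms: 3x = 12, so x = 4.
Then 2E = 36 + 3·4 = 48, so E = 24, V = 2E/3 = 16, F = 6 + 4 = 10.

16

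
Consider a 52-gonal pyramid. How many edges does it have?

A pyramid on an n-gon base has one n-gon and n triangles: V = 52 + 1 = 53, E = 2·52 = 104, F = 52 + 1 = 53.

104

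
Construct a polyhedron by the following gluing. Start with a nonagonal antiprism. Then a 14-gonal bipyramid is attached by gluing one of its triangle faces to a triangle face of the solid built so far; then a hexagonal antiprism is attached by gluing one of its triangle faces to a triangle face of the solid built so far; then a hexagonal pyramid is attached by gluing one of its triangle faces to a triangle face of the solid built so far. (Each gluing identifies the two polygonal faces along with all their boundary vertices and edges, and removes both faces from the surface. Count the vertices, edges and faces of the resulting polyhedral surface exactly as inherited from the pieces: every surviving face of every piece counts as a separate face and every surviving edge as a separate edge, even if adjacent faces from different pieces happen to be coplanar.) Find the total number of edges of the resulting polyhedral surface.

A nonagonal antiprism: V=18, E=36, F=20.
Attach a 14-gonal bipyramid (V=16, E=42, F=28) along a 3-gon: merge 3 vertices and 3 edges, delete both glued faces → V=31, E=75, F=46.
Attach a hexagonal antiprism (V=12, E=24, F=14) along a 3-gon: merge 3 vertices and 3 edges, delete both glued faces → V=40, E=96, F=58.
Attach a hexagonal pyramid (V=7, E=12, F=7) along a 3-gon: merge 3 vertices and 3 edges, delete both glued faces → V=44, E=105, F=63.
Check: V − E + F = 44 − 105 + 63 = 2.

105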